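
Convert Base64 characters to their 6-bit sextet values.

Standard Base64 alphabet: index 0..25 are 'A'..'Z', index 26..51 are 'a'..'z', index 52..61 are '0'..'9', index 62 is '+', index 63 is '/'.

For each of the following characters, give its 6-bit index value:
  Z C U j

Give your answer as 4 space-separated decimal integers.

'Z': A..Z range, ord('Z') − ord('A') = 25
'C': A..Z range, ord('C') − ord('A') = 2
'U': A..Z range, ord('U') − ord('A') = 20
'j': a..z range, 26 + ord('j') − ord('a') = 35

Answer: 25 2 20 35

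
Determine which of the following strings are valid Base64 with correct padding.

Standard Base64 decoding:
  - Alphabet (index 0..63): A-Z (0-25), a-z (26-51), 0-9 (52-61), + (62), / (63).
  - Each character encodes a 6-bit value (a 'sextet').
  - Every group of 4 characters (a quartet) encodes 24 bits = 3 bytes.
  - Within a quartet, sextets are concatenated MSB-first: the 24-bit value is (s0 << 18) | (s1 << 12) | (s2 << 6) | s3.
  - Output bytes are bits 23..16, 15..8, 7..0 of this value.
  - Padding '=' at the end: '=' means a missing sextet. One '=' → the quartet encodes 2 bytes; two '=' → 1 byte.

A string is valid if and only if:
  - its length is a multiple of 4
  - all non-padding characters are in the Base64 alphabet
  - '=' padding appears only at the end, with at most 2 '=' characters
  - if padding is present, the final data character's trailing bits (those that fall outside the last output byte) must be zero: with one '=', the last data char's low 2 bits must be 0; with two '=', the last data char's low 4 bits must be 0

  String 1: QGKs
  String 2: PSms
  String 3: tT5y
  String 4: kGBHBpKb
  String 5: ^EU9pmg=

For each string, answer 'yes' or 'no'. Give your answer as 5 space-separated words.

String 1: 'QGKs' → valid
String 2: 'PSms' → valid
String 3: 'tT5y' → valid
String 4: 'kGBHBpKb' → valid
String 5: '^EU9pmg=' → invalid (bad char(s): ['^'])

Answer: yes yes yes yes no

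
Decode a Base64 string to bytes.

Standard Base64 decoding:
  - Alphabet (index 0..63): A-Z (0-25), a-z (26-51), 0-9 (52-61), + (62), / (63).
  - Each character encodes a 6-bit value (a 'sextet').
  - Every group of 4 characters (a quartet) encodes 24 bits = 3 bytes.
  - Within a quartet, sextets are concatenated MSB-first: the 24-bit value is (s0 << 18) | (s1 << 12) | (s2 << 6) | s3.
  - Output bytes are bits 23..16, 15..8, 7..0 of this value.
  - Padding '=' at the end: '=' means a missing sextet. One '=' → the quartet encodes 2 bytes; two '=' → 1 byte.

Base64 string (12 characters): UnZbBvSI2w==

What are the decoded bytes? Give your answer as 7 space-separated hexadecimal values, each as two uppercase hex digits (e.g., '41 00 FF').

Answer: 52 76 5B 06 F4 88 DB

Derivation:
After char 0 ('U'=20): chars_in_quartet=1 acc=0x14 bytes_emitted=0
After char 1 ('n'=39): chars_in_quartet=2 acc=0x527 bytes_emitted=0
After char 2 ('Z'=25): chars_in_quartet=3 acc=0x149D9 bytes_emitted=0
After char 3 ('b'=27): chars_in_quartet=4 acc=0x52765B -> emit 52 76 5B, reset; bytes_emitted=3
After char 4 ('B'=1): chars_in_quartet=1 acc=0x1 bytes_emitted=3
After char 5 ('v'=47): chars_in_quartet=2 acc=0x6F bytes_emitted=3
After char 6 ('S'=18): chars_in_quartet=3 acc=0x1BD2 bytes_emitted=3
After char 7 ('I'=8): chars_in_quartet=4 acc=0x6F488 -> emit 06 F4 88, reset; bytes_emitted=6
After char 8 ('2'=54): chars_in_quartet=1 acc=0x36 bytes_emitted=6
After char 9 ('w'=48): chars_in_quartet=2 acc=0xDB0 bytes_emitted=6
Padding '==': partial quartet acc=0xDB0 -> emit DB; bytes_emitted=7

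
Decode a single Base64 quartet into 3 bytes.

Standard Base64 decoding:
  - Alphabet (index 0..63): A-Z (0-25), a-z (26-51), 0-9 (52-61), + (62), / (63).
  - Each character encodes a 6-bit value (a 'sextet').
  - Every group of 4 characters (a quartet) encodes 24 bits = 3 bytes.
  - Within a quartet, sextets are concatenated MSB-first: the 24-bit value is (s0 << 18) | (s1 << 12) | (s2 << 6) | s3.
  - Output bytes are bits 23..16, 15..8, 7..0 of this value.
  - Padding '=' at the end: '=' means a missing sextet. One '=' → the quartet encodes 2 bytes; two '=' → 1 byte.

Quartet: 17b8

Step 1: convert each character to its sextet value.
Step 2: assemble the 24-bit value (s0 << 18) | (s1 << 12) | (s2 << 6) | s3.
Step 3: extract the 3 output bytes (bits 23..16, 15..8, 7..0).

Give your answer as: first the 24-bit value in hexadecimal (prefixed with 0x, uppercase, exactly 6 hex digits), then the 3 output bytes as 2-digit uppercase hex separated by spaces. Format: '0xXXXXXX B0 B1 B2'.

Answer: 0xD7B6FC D7 B6 FC

Derivation:
Sextets: 1=53, 7=59, b=27, 8=60
24-bit: (53<<18) | (59<<12) | (27<<6) | 60
      = 0xD40000 | 0x03B000 | 0x0006C0 | 0x00003C
      = 0xD7B6FC
Bytes: (v>>16)&0xFF=D7, (v>>8)&0xFF=B6, v&0xFF=FC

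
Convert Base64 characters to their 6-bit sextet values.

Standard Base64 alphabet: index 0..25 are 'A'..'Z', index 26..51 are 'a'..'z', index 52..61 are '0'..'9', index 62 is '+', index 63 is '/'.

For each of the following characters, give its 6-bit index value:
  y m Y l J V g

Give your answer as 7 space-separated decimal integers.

Answer: 50 38 24 37 9 21 32

Derivation:
'y': a..z range, 26 + ord('y') − ord('a') = 50
'm': a..z range, 26 + ord('m') − ord('a') = 38
'Y': A..Z range, ord('Y') − ord('A') = 24
'l': a..z range, 26 + ord('l') − ord('a') = 37
'J': A..Z range, ord('J') − ord('A') = 9
'V': A..Z range, ord('V') − ord('A') = 21
'g': a..z range, 26 + ord('g') − ord('a') = 32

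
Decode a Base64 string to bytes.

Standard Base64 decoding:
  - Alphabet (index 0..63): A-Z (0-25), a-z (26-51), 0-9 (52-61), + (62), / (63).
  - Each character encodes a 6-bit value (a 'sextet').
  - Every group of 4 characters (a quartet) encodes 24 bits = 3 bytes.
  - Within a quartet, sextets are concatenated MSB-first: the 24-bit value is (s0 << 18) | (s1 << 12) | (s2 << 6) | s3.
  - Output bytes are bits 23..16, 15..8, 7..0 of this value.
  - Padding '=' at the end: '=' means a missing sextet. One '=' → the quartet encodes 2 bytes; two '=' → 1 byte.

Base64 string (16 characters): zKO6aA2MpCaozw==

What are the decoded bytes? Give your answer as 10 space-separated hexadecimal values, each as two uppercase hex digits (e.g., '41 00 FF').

After char 0 ('z'=51): chars_in_quartet=1 acc=0x33 bytes_emitted=0
After char 1 ('K'=10): chars_in_quartet=2 acc=0xCCA bytes_emitted=0
After char 2 ('O'=14): chars_in_quartet=3 acc=0x3328E bytes_emitted=0
After char 3 ('6'=58): chars_in_quartet=4 acc=0xCCA3BA -> emit CC A3 BA, reset; bytes_emitted=3
After char 4 ('a'=26): chars_in_quartet=1 acc=0x1A bytes_emitted=3
After char 5 ('A'=0): chars_in_quartet=2 acc=0x680 bytes_emitted=3
After char 6 ('2'=54): chars_in_quartet=3 acc=0x1A036 bytes_emitted=3
After char 7 ('M'=12): chars_in_quartet=4 acc=0x680D8C -> emit 68 0D 8C, reset; bytes_emitted=6
After char 8 ('p'=41): chars_in_quartet=1 acc=0x29 bytes_emitted=6
After char 9 ('C'=2): chars_in_quartet=2 acc=0xA42 bytes_emitted=6
After char 10 ('a'=26): chars_in_quartet=3 acc=0x2909A bytes_emitted=6
After char 11 ('o'=40): chars_in_quartet=4 acc=0xA426A8 -> emit A4 26 A8, reset; bytes_emitted=9
After char 12 ('z'=51): chars_in_quartet=1 acc=0x33 bytes_emitted=9
After char 13 ('w'=48): chars_in_quartet=2 acc=0xCF0 bytes_emitted=9
Padding '==': partial quartet acc=0xCF0 -> emit CF; bytes_emitted=10

Answer: CC A3 BA 68 0D 8C A4 26 A8 CF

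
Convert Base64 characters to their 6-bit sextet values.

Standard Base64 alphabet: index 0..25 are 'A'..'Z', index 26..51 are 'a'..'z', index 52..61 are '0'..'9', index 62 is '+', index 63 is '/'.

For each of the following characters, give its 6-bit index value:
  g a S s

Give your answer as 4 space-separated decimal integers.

Answer: 32 26 18 44

Derivation:
'g': a..z range, 26 + ord('g') − ord('a') = 32
'a': a..z range, 26 + ord('a') − ord('a') = 26
'S': A..Z range, ord('S') − ord('A') = 18
's': a..z range, 26 + ord('s') − ord('a') = 44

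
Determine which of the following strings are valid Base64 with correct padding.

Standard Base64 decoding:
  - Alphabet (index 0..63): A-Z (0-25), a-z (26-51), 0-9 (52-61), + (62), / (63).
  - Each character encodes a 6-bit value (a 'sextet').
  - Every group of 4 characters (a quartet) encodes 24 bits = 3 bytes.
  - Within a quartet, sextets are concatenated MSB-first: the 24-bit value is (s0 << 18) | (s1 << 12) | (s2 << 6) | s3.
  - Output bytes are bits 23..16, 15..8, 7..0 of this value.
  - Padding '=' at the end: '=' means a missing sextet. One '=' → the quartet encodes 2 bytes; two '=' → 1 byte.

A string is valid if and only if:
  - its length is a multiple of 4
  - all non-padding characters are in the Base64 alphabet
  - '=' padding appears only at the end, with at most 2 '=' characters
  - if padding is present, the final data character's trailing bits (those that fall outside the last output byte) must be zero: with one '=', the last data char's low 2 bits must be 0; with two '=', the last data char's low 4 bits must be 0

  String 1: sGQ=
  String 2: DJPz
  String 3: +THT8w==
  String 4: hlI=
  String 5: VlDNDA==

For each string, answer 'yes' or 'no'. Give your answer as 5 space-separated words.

String 1: 'sGQ=' → valid
String 2: 'DJPz' → valid
String 3: '+THT8w==' → valid
String 4: 'hlI=' → valid
String 5: 'VlDNDA==' → valid

Answer: yes yes yes yes yes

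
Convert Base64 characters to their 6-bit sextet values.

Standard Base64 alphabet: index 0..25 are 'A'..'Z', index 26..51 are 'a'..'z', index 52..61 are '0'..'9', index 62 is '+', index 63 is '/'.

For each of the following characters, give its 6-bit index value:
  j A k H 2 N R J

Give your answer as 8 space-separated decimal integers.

'j': a..z range, 26 + ord('j') − ord('a') = 35
'A': A..Z range, ord('A') − ord('A') = 0
'k': a..z range, 26 + ord('k') − ord('a') = 36
'H': A..Z range, ord('H') − ord('A') = 7
'2': 0..9 range, 52 + ord('2') − ord('0') = 54
'N': A..Z range, ord('N') − ord('A') = 13
'R': A..Z range, ord('R') − ord('A') = 17
'J': A..Z range, ord('J') − ord('A') = 9

Answer: 35 0 36 7 54 13 17 9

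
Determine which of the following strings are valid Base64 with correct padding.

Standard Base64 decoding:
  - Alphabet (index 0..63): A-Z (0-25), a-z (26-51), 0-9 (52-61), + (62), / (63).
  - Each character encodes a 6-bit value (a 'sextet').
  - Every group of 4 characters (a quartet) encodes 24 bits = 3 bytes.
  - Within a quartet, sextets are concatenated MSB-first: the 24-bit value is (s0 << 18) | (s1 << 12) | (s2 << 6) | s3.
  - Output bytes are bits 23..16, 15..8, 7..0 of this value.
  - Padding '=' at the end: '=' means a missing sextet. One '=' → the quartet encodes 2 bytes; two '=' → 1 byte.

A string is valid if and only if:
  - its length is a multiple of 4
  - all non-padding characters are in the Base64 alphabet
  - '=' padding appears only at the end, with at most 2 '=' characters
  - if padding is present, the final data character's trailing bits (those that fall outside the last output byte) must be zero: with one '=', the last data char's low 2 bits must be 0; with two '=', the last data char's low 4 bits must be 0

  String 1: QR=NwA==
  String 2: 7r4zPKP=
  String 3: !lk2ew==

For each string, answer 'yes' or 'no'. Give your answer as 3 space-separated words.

String 1: 'QR=NwA==' → invalid (bad char(s): ['=']; '=' in middle)
String 2: '7r4zPKP=' → invalid (bad trailing bits)
String 3: '!lk2ew==' → invalid (bad char(s): ['!'])

Answer: no no no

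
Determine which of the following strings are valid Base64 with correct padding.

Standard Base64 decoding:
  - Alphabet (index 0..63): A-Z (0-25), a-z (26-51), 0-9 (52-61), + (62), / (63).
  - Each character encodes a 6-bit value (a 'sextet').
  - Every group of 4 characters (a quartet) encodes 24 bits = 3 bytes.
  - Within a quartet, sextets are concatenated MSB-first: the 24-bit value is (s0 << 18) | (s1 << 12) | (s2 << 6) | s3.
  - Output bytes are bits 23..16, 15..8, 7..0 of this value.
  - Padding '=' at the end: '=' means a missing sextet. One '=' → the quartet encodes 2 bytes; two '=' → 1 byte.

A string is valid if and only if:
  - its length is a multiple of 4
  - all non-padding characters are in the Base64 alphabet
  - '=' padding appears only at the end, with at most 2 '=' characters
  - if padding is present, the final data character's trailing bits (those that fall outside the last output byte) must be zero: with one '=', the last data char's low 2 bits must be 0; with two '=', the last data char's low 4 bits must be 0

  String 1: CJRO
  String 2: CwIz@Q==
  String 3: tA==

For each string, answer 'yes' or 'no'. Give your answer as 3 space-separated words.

String 1: 'CJRO' → valid
String 2: 'CwIz@Q==' → invalid (bad char(s): ['@'])
String 3: 'tA==' → valid

Answer: yes no yes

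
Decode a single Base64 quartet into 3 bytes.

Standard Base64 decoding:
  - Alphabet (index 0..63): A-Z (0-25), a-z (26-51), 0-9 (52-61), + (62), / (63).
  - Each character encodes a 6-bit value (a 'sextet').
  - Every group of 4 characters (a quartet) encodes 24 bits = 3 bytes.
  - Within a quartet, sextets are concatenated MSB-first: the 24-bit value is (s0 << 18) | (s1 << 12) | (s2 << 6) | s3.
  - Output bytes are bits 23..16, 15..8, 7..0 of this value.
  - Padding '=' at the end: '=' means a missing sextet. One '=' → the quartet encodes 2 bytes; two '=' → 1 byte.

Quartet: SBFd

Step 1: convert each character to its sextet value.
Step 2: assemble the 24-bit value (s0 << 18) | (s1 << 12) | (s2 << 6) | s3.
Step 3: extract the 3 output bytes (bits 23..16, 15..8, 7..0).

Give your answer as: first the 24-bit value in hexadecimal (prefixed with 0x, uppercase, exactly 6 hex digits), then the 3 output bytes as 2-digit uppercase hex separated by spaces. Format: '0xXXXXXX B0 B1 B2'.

Answer: 0x48115D 48 11 5D

Derivation:
Sextets: S=18, B=1, F=5, d=29
24-bit: (18<<18) | (1<<12) | (5<<6) | 29
      = 0x480000 | 0x001000 | 0x000140 | 0x00001D
      = 0x48115D
Bytes: (v>>16)&0xFF=48, (v>>8)&0xFF=11, v&0xFF=5D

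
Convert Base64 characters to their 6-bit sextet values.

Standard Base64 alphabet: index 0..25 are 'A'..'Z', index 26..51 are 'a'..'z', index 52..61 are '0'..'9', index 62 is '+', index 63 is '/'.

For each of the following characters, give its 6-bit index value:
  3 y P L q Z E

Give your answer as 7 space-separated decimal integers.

Answer: 55 50 15 11 42 25 4

Derivation:
'3': 0..9 range, 52 + ord('3') − ord('0') = 55
'y': a..z range, 26 + ord('y') − ord('a') = 50
'P': A..Z range, ord('P') − ord('A') = 15
'L': A..Z range, ord('L') − ord('A') = 11
'q': a..z range, 26 + ord('q') − ord('a') = 42
'Z': A..Z range, ord('Z') − ord('A') = 25
'E': A..Z range, ord('E') − ord('A') = 4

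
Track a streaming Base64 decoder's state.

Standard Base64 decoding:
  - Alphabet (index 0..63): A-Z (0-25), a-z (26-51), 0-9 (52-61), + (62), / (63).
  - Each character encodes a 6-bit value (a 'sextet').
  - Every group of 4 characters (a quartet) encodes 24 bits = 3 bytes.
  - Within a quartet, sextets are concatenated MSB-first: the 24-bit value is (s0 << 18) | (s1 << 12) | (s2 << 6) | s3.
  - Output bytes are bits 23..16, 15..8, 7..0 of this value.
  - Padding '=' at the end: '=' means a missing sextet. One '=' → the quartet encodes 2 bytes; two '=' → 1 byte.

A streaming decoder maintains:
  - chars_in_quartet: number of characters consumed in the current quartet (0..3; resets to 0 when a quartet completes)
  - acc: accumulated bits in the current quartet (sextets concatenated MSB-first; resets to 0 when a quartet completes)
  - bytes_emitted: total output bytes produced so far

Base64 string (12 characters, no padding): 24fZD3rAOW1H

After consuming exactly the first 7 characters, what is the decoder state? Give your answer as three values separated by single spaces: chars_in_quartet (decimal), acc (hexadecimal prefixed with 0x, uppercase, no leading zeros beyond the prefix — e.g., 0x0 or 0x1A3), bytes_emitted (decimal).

Answer: 3 0x3DEB 3

Derivation:
After char 0 ('2'=54): chars_in_quartet=1 acc=0x36 bytes_emitted=0
After char 1 ('4'=56): chars_in_quartet=2 acc=0xDB8 bytes_emitted=0
After char 2 ('f'=31): chars_in_quartet=3 acc=0x36E1F bytes_emitted=0
After char 3 ('Z'=25): chars_in_quartet=4 acc=0xDB87D9 -> emit DB 87 D9, reset; bytes_emitted=3
After char 4 ('D'=3): chars_in_quartet=1 acc=0x3 bytes_emitted=3
After char 5 ('3'=55): chars_in_quartet=2 acc=0xF7 bytes_emitted=3
After char 6 ('r'=43): chars_in_quartet=3 acc=0x3DEB bytes_emitted=3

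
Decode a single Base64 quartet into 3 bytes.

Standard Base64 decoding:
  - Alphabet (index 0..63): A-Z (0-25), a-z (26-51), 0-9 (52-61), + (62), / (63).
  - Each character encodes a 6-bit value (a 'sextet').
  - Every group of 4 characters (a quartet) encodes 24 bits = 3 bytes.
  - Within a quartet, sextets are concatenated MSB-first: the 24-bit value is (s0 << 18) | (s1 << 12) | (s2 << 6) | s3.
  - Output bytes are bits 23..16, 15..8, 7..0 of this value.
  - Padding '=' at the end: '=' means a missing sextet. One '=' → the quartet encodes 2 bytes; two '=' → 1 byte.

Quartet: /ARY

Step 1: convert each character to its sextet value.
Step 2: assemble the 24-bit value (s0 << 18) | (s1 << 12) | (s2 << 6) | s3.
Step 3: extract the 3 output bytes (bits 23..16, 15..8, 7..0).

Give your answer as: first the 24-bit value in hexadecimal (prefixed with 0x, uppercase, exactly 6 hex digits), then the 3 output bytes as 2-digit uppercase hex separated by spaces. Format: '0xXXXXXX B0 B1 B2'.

Answer: 0xFC0458 FC 04 58

Derivation:
Sextets: /=63, A=0, R=17, Y=24
24-bit: (63<<18) | (0<<12) | (17<<6) | 24
      = 0xFC0000 | 0x000000 | 0x000440 | 0x000018
      = 0xFC0458
Bytes: (v>>16)&0xFF=FC, (v>>8)&0xFF=04, v&0xFF=58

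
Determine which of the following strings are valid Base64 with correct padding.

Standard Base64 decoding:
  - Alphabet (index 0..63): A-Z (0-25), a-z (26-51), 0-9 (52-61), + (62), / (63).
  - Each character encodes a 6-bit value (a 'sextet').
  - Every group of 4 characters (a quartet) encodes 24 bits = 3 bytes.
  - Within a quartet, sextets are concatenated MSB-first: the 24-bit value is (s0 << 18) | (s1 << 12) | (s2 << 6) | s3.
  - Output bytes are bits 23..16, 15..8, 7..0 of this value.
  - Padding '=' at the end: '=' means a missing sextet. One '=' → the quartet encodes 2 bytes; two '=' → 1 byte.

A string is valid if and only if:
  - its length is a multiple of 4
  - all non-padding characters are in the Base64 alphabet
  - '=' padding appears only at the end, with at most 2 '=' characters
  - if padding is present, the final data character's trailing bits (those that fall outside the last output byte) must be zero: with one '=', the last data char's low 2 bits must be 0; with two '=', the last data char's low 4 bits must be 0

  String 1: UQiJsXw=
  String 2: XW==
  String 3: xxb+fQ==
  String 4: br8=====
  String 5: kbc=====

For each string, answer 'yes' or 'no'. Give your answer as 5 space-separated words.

String 1: 'UQiJsXw=' → valid
String 2: 'XW==' → invalid (bad trailing bits)
String 3: 'xxb+fQ==' → valid
String 4: 'br8=====' → invalid (5 pad chars (max 2))
String 5: 'kbc=====' → invalid (5 pad chars (max 2))

Answer: yes no yes no no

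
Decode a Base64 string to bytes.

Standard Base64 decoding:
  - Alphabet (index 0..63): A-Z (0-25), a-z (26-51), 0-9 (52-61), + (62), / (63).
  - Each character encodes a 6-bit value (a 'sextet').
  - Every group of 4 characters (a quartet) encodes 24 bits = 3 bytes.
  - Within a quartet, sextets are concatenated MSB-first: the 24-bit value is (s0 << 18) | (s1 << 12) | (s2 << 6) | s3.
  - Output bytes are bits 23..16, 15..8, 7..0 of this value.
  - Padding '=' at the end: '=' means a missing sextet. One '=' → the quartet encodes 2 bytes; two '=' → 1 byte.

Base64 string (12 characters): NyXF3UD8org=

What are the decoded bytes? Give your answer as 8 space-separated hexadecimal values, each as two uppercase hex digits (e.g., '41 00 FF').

Answer: 37 25 C5 DD 40 FC A2 B8

Derivation:
After char 0 ('N'=13): chars_in_quartet=1 acc=0xD bytes_emitted=0
After char 1 ('y'=50): chars_in_quartet=2 acc=0x372 bytes_emitted=0
After char 2 ('X'=23): chars_in_quartet=3 acc=0xDC97 bytes_emitted=0
After char 3 ('F'=5): chars_in_quartet=4 acc=0x3725C5 -> emit 37 25 C5, reset; bytes_emitted=3
After char 4 ('3'=55): chars_in_quartet=1 acc=0x37 bytes_emitted=3
After char 5 ('U'=20): chars_in_quartet=2 acc=0xDD4 bytes_emitted=3
After char 6 ('D'=3): chars_in_quartet=3 acc=0x37503 bytes_emitted=3
After char 7 ('8'=60): chars_in_quartet=4 acc=0xDD40FC -> emit DD 40 FC, reset; bytes_emitted=6
After char 8 ('o'=40): chars_in_quartet=1 acc=0x28 bytes_emitted=6
After char 9 ('r'=43): chars_in_quartet=2 acc=0xA2B bytes_emitted=6
After char 10 ('g'=32): chars_in_quartet=3 acc=0x28AE0 bytes_emitted=6
Padding '=': partial quartet acc=0x28AE0 -> emit A2 B8; bytes_emitted=8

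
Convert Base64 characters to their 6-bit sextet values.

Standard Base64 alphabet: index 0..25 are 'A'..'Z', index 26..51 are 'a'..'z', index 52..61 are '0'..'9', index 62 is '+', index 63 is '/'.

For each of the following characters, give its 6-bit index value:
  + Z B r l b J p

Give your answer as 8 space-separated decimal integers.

'+': index 62
'Z': A..Z range, ord('Z') − ord('A') = 25
'B': A..Z range, ord('B') − ord('A') = 1
'r': a..z range, 26 + ord('r') − ord('a') = 43
'l': a..z range, 26 + ord('l') − ord('a') = 37
'b': a..z range, 26 + ord('b') − ord('a') = 27
'J': A..Z range, ord('J') − ord('A') = 9
'p': a..z range, 26 + ord('p') − ord('a') = 41

Answer: 62 25 1 43 37 27 9 41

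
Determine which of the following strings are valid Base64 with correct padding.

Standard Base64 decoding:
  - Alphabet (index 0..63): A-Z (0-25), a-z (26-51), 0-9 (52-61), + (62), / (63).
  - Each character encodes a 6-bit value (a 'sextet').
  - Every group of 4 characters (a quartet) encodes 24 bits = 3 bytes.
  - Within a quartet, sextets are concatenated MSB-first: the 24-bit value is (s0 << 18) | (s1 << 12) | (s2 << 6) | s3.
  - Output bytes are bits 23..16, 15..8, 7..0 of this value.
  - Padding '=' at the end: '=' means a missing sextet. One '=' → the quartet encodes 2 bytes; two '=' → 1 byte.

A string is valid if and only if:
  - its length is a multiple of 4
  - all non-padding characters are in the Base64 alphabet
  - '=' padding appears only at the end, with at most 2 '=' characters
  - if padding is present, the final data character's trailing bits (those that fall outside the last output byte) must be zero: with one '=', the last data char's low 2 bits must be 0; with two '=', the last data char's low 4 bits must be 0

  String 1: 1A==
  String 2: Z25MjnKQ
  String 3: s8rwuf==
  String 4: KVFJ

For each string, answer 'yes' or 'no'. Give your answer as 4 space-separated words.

Answer: yes yes no yes

Derivation:
String 1: '1A==' → valid
String 2: 'Z25MjnKQ' → valid
String 3: 's8rwuf==' → invalid (bad trailing bits)
String 4: 'KVFJ' → valid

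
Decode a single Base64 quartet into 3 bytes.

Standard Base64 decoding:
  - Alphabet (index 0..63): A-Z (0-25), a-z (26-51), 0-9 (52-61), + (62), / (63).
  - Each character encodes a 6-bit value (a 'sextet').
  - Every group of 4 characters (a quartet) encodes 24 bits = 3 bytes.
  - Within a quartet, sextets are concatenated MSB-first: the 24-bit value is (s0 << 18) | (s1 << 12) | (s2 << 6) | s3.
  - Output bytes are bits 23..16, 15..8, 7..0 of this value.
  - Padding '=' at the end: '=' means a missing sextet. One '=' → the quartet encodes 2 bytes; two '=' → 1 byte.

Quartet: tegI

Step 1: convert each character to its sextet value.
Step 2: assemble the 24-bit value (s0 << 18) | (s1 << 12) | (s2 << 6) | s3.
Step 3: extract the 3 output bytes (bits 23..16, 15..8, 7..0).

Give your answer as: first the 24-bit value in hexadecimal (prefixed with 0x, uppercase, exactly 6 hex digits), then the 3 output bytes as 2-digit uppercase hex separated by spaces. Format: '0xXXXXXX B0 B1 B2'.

Sextets: t=45, e=30, g=32, I=8
24-bit: (45<<18) | (30<<12) | (32<<6) | 8
      = 0xB40000 | 0x01E000 | 0x000800 | 0x000008
      = 0xB5E808
Bytes: (v>>16)&0xFF=B5, (v>>8)&0xFF=E8, v&0xFF=08

Answer: 0xB5E808 B5 E8 08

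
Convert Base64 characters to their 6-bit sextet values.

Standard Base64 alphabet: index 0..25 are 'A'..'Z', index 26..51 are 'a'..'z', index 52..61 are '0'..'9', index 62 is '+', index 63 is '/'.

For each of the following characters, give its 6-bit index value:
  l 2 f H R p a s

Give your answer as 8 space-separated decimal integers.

Answer: 37 54 31 7 17 41 26 44

Derivation:
'l': a..z range, 26 + ord('l') − ord('a') = 37
'2': 0..9 range, 52 + ord('2') − ord('0') = 54
'f': a..z range, 26 + ord('f') − ord('a') = 31
'H': A..Z range, ord('H') − ord('A') = 7
'R': A..Z range, ord('R') − ord('A') = 17
'p': a..z range, 26 + ord('p') − ord('a') = 41
'a': a..z range, 26 + ord('a') − ord('a') = 26
's': a..z range, 26 + ord('s') − ord('a') = 44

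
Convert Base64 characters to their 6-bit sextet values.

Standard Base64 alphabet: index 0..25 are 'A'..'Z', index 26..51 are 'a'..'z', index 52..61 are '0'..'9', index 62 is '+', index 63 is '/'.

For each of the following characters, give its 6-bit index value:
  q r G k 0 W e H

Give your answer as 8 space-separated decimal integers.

'q': a..z range, 26 + ord('q') − ord('a') = 42
'r': a..z range, 26 + ord('r') − ord('a') = 43
'G': A..Z range, ord('G') − ord('A') = 6
'k': a..z range, 26 + ord('k') − ord('a') = 36
'0': 0..9 range, 52 + ord('0') − ord('0') = 52
'W': A..Z range, ord('W') − ord('A') = 22
'e': a..z range, 26 + ord('e') − ord('a') = 30
'H': A..Z range, ord('H') − ord('A') = 7

Answer: 42 43 6 36 52 22 30 7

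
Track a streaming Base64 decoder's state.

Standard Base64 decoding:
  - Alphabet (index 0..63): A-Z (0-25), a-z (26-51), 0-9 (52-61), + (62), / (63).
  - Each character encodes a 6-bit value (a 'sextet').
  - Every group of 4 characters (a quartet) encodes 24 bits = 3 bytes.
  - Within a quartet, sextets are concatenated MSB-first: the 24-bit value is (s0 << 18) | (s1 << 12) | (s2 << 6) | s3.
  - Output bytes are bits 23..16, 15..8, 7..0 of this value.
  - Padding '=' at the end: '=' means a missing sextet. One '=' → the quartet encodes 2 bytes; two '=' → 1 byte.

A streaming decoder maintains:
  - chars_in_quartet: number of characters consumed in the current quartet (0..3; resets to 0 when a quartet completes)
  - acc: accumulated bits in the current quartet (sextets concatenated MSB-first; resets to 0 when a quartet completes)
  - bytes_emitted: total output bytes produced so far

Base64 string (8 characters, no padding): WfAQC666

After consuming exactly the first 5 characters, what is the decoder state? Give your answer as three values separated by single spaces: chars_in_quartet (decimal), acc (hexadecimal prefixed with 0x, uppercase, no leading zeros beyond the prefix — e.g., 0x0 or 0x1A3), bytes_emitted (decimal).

After char 0 ('W'=22): chars_in_quartet=1 acc=0x16 bytes_emitted=0
After char 1 ('f'=31): chars_in_quartet=2 acc=0x59F bytes_emitted=0
After char 2 ('A'=0): chars_in_quartet=3 acc=0x167C0 bytes_emitted=0
After char 3 ('Q'=16): chars_in_quartet=4 acc=0x59F010 -> emit 59 F0 10, reset; bytes_emitted=3
After char 4 ('C'=2): chars_in_quartet=1 acc=0x2 bytes_emitted=3

Answer: 1 0x2 3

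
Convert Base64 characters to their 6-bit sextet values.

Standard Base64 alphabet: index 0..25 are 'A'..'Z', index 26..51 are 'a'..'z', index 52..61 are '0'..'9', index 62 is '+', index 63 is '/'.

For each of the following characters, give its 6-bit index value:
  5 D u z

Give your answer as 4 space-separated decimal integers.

'5': 0..9 range, 52 + ord('5') − ord('0') = 57
'D': A..Z range, ord('D') − ord('A') = 3
'u': a..z range, 26 + ord('u') − ord('a') = 46
'z': a..z range, 26 + ord('z') − ord('a') = 51

Answer: 57 3 46 51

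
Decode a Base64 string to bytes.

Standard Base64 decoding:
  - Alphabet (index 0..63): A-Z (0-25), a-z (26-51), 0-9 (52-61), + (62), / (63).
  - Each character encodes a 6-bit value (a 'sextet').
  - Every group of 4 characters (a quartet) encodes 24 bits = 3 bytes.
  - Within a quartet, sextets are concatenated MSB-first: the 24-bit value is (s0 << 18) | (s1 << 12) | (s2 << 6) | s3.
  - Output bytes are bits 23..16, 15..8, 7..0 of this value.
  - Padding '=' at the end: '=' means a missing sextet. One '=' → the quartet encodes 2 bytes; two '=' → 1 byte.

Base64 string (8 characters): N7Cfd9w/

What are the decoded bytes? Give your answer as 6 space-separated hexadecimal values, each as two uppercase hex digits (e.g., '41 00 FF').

Answer: 37 B0 9F 77 DC 3F

Derivation:
After char 0 ('N'=13): chars_in_quartet=1 acc=0xD bytes_emitted=0
After char 1 ('7'=59): chars_in_quartet=2 acc=0x37B bytes_emitted=0
After char 2 ('C'=2): chars_in_quartet=3 acc=0xDEC2 bytes_emitted=0
After char 3 ('f'=31): chars_in_quartet=4 acc=0x37B09F -> emit 37 B0 9F, reset; bytes_emitted=3
After char 4 ('d'=29): chars_in_quartet=1 acc=0x1D bytes_emitted=3
After char 5 ('9'=61): chars_in_quartet=2 acc=0x77D bytes_emitted=3
After char 6 ('w'=48): chars_in_quartet=3 acc=0x1DF70 bytes_emitted=3
After char 7 ('/'=63): chars_in_quartet=4 acc=0x77DC3F -> emit 77 DC 3F, reset; bytes_emitted=6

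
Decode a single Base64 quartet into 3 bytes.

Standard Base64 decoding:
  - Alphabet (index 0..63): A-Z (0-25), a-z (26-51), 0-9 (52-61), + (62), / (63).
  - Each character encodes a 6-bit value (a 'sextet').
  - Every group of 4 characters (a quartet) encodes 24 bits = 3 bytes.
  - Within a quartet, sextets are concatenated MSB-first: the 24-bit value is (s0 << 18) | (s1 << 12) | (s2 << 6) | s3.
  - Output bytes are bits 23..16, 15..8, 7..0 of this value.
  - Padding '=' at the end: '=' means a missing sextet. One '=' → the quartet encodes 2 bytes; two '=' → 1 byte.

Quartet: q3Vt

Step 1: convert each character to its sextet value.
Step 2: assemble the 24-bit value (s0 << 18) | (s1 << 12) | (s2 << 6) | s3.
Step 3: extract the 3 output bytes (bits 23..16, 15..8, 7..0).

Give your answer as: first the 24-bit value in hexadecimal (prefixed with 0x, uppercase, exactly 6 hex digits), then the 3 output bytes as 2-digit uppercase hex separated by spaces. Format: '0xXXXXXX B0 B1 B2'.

Sextets: q=42, 3=55, V=21, t=45
24-bit: (42<<18) | (55<<12) | (21<<6) | 45
      = 0xA80000 | 0x037000 | 0x000540 | 0x00002D
      = 0xAB756D
Bytes: (v>>16)&0xFF=AB, (v>>8)&0xFF=75, v&0xFF=6D

Answer: 0xAB756D AB 75 6D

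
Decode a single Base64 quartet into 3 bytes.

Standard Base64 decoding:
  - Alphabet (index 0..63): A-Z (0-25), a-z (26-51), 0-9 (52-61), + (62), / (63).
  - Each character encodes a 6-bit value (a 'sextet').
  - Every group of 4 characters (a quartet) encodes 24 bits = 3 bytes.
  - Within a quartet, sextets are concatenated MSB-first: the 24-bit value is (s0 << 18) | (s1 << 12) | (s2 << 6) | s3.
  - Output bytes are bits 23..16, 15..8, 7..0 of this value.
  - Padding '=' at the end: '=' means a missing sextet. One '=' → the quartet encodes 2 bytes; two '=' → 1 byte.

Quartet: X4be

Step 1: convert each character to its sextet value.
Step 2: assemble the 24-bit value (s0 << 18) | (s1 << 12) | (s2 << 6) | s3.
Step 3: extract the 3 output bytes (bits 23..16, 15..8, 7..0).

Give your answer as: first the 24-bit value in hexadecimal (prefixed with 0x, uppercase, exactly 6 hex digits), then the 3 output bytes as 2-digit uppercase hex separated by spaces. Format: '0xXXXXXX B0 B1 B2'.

Answer: 0x5F86DE 5F 86 DE

Derivation:
Sextets: X=23, 4=56, b=27, e=30
24-bit: (23<<18) | (56<<12) | (27<<6) | 30
      = 0x5C0000 | 0x038000 | 0x0006C0 | 0x00001E
      = 0x5F86DE
Bytes: (v>>16)&0xFF=5F, (v>>8)&0xFF=86, v&0xFF=DE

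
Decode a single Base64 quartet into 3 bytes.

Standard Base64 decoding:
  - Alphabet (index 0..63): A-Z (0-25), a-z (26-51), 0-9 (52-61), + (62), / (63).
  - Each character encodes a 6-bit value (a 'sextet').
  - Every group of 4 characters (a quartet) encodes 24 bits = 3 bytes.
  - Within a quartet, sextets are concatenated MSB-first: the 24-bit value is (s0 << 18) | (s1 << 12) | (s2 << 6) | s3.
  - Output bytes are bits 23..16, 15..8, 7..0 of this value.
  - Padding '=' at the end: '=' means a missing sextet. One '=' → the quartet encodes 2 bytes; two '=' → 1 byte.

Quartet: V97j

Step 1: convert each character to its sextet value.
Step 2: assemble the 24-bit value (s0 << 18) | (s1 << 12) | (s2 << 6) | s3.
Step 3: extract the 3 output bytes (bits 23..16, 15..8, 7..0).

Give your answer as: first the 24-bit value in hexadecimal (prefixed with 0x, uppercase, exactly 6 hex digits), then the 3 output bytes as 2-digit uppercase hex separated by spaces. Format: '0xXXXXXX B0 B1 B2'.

Answer: 0x57DEE3 57 DE E3

Derivation:
Sextets: V=21, 9=61, 7=59, j=35
24-bit: (21<<18) | (61<<12) | (59<<6) | 35
      = 0x540000 | 0x03D000 | 0x000EC0 | 0x000023
      = 0x57DEE3
Bytes: (v>>16)&0xFF=57, (v>>8)&0xFF=DE, v&0xFF=E3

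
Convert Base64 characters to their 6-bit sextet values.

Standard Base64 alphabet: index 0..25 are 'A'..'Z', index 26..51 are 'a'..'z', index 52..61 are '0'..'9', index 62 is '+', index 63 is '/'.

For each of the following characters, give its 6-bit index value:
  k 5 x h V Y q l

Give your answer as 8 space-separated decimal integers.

Answer: 36 57 49 33 21 24 42 37

Derivation:
'k': a..z range, 26 + ord('k') − ord('a') = 36
'5': 0..9 range, 52 + ord('5') − ord('0') = 57
'x': a..z range, 26 + ord('x') − ord('a') = 49
'h': a..z range, 26 + ord('h') − ord('a') = 33
'V': A..Z range, ord('V') − ord('A') = 21
'Y': A..Z range, ord('Y') − ord('A') = 24
'q': a..z range, 26 + ord('q') − ord('a') = 42
'l': a..z range, 26 + ord('l') − ord('a') = 37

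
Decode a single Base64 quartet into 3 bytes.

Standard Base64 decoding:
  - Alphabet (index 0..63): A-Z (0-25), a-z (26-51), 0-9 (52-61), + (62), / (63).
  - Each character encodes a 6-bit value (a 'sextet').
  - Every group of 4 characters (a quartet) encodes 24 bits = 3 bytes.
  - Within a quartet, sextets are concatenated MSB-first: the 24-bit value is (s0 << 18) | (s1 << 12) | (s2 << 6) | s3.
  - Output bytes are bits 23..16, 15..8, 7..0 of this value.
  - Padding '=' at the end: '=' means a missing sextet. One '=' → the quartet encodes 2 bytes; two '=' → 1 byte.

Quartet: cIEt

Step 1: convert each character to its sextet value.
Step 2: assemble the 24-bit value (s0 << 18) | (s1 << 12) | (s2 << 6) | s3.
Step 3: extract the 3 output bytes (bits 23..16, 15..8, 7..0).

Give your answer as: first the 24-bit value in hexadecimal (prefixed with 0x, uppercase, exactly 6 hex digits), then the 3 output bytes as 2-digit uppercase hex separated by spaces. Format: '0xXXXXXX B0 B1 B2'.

Sextets: c=28, I=8, E=4, t=45
24-bit: (28<<18) | (8<<12) | (4<<6) | 45
      = 0x700000 | 0x008000 | 0x000100 | 0x00002D
      = 0x70812D
Bytes: (v>>16)&0xFF=70, (v>>8)&0xFF=81, v&0xFF=2D

Answer: 0x70812D 70 81 2D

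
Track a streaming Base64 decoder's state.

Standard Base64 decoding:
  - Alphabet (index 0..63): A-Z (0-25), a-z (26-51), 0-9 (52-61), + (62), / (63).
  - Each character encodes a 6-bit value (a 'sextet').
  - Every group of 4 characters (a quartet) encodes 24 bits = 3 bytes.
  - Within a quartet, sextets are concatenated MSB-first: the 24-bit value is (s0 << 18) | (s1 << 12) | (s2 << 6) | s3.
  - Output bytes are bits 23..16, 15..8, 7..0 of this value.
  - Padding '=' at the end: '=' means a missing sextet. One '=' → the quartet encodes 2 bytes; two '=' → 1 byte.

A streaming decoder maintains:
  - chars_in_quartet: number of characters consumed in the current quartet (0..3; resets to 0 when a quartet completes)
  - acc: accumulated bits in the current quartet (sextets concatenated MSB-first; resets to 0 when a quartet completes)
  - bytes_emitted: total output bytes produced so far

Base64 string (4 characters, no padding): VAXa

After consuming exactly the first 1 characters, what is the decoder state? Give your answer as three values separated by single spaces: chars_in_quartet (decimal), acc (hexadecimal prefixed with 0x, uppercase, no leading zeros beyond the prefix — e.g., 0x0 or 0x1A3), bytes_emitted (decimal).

After char 0 ('V'=21): chars_in_quartet=1 acc=0x15 bytes_emitted=0

Answer: 1 0x15 0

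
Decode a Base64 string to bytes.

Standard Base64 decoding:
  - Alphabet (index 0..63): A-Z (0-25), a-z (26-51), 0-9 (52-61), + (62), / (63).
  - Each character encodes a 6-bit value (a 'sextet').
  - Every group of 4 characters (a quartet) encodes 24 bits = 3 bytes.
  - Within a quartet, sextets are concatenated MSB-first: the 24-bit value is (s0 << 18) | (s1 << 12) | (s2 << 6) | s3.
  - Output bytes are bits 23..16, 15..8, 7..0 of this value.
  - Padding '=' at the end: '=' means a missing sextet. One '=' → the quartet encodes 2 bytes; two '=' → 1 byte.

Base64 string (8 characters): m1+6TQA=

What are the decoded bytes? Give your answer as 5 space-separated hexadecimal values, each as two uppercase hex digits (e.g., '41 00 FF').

After char 0 ('m'=38): chars_in_quartet=1 acc=0x26 bytes_emitted=0
After char 1 ('1'=53): chars_in_quartet=2 acc=0x9B5 bytes_emitted=0
After char 2 ('+'=62): chars_in_quartet=3 acc=0x26D7E bytes_emitted=0
After char 3 ('6'=58): chars_in_quartet=4 acc=0x9B5FBA -> emit 9B 5F BA, reset; bytes_emitted=3
After char 4 ('T'=19): chars_in_quartet=1 acc=0x13 bytes_emitted=3
After char 5 ('Q'=16): chars_in_quartet=2 acc=0x4D0 bytes_emitted=3
After char 6 ('A'=0): chars_in_quartet=3 acc=0x13400 bytes_emitted=3
Padding '=': partial quartet acc=0x13400 -> emit 4D 00; bytes_emitted=5

Answer: 9B 5F BA 4D 00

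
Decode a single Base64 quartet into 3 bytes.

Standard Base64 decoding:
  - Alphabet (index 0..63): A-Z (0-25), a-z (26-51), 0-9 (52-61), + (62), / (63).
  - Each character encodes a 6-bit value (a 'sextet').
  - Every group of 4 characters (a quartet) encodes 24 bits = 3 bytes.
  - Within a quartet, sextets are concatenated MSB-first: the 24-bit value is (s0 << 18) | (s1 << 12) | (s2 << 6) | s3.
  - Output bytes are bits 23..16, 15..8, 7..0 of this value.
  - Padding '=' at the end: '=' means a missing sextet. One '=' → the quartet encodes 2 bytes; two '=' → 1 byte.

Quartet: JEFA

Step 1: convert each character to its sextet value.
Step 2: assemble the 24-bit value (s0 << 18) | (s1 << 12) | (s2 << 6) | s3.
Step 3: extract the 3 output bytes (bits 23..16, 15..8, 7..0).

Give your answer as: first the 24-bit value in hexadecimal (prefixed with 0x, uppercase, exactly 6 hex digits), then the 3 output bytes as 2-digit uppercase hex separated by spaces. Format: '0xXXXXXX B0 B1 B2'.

Answer: 0x244140 24 41 40

Derivation:
Sextets: J=9, E=4, F=5, A=0
24-bit: (9<<18) | (4<<12) | (5<<6) | 0
      = 0x240000 | 0x004000 | 0x000140 | 0x000000
      = 0x244140
Bytes: (v>>16)&0xFF=24, (v>>8)&0xFF=41, v&0xFF=40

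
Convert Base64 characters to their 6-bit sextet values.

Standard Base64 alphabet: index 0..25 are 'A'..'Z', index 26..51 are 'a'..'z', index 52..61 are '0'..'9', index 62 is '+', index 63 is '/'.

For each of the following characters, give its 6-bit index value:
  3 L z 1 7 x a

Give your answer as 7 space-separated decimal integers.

Answer: 55 11 51 53 59 49 26

Derivation:
'3': 0..9 range, 52 + ord('3') − ord('0') = 55
'L': A..Z range, ord('L') − ord('A') = 11
'z': a..z range, 26 + ord('z') − ord('a') = 51
'1': 0..9 range, 52 + ord('1') − ord('0') = 53
'7': 0..9 range, 52 + ord('7') − ord('0') = 59
'x': a..z range, 26 + ord('x') − ord('a') = 49
'a': a..z range, 26 + ord('a') − ord('a') = 26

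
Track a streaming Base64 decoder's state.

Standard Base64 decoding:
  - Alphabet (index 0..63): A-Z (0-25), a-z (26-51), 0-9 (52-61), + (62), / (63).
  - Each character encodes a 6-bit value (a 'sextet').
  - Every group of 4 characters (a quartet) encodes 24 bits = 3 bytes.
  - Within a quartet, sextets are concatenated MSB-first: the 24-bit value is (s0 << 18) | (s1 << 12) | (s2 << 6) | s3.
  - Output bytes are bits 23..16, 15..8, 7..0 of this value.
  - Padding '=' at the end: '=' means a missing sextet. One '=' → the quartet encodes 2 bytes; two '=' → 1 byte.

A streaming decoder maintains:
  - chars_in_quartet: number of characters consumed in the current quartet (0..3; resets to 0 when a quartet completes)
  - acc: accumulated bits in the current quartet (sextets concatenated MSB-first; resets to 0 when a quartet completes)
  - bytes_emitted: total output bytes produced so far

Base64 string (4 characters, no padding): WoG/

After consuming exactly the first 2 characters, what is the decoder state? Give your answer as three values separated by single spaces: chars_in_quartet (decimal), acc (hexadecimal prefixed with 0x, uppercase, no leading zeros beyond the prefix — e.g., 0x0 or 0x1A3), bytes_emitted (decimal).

Answer: 2 0x5A8 0

Derivation:
After char 0 ('W'=22): chars_in_quartet=1 acc=0x16 bytes_emitted=0
After char 1 ('o'=40): chars_in_quartet=2 acc=0x5A8 bytes_emitted=0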